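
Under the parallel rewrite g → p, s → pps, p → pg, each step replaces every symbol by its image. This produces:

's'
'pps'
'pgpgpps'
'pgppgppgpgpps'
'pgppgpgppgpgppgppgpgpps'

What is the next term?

pgppgpgppgppgpgppgppgpgppgpgppgppgpgpps

Applying the rule to each of the 23 symbols of pgppgpgppgpgppgppgpgpps gives the pieces pg p pg pg p pg p pg pg p pg p pg pg p pg pg p pg p pg pg pps, which concatenate to the answer.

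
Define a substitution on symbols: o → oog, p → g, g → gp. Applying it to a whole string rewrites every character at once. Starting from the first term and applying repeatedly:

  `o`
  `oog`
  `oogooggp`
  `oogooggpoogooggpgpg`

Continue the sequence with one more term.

Rewriting the 19 symbols of oogooggpoogooggpgpg one by one yields oog oog gp oog oog gp gp g oog oog gp oog oog gp gp g gp g gp; concatenated:

oogooggpoogooggpgpgoogooggpoogooggpgpggpggp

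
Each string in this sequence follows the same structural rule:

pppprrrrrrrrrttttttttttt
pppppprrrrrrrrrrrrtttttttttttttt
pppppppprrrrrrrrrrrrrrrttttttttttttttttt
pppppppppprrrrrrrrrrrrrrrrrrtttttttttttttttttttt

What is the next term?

pppppppppppprrrrrrrrrrrrrrrrrrrrrttttttttttttttttttttttt

Reading off run lengths: p runs 4, 6, 8, 10; r runs 9, 12, 15, 18; t runs 11, 14, 17, 20 — each is linear in n, where the shown terms are n = 3, 4, 5, 6.
Setting n = 7 gives 12, 21, 23 characters in each block.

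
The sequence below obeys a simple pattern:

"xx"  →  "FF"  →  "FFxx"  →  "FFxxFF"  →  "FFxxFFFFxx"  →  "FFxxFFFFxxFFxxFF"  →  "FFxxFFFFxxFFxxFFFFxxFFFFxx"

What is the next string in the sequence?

Each term (from the third on) is the previous term followed by the one before it: term 3 = FF·xx = FFxx.
Continuing: FFxxFFFFxxFFxxFFFFxxFFFFxx · FFxxFFFFxxFFxxFF gives term 8.

FFxxFFFFxxFFxxFFFFxxFFFFxxFFxxFFFFxxFFxxFF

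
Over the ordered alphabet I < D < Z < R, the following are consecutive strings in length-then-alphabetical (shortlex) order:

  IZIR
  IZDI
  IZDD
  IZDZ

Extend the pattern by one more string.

IZDR

The successor of IZDZ increments the rightmost position that isn't already R and resets every position after it to I.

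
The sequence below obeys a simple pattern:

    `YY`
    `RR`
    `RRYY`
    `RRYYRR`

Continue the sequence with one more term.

RRYYRRRRYY

This is a Fibonacci-style word recurrence s(k) = s(k−1)·s(k−2): e.g. RR·YY = RRYY.
Continuing: RRYYRR · RRYY gives term 5.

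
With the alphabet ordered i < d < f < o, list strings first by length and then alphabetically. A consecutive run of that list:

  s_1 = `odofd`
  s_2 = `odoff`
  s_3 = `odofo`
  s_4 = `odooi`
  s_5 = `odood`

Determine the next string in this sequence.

odoof

The successor of odood increments the rightmost position that isn't already o and resets every position after it to i.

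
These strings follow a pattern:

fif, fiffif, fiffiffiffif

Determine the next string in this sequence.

Each string is two copies of the previous one concatenated.
One more doubling of fiffiffiffif gives the answer.

fiffiffiffiffiffiffiffif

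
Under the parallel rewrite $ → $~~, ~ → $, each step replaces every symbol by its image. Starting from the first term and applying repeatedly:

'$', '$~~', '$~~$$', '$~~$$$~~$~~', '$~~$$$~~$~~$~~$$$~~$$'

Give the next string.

Rewriting the 21 symbols of $~~$$$~~$~~$~~$$$~~$$ one by one yields $~~ $ $ $~~ $~~ $~~ $ $ $~~ $ $ $~~ $ $ $~~ $~~ $~~ $ $ $~~ $~~; concatenated:

$~~$$$~~$~~$~~$$$~~$$$~~$$$~~$~~$~~$$$~~$~~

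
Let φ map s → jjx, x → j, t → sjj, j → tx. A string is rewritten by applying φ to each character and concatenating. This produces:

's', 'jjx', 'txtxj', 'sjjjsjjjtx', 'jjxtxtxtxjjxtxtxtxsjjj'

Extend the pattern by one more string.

Rewriting the 22 symbols of jjxtxtxtxjjxtxtxtxsjjj one by one yields tx tx j sjj j sjj j sjj j tx tx j sjj j sjj j sjj j jjx tx tx tx; concatenated:

txtxjsjjjsjjjsjjjtxtxjsjjjsjjjsjjjjjxtxtxtx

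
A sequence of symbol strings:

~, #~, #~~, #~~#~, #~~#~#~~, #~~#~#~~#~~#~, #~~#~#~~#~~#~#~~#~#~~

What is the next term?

#~~#~#~~#~~#~#~~#~#~~#~~#~#~~#~~#~

Each term (from the third on) is the previous term followed by the one before it: term 3 = #~·~ = #~~.
The next term joins #~~#~#~~#~~#~#~~#~#~~ and #~~#~#~~#~~#~.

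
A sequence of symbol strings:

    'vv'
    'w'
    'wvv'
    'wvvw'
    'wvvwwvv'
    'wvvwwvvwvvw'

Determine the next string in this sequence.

Each term (from the third on) is the previous term followed by the one before it: term 3 = w·vv = wvv.
Continuing: wvvwwvvwvvw · wvvwwvv gives term 7.

wvvwwvvwvvwwvvwwvv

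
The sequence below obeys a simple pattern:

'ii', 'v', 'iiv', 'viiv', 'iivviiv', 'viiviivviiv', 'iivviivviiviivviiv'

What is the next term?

viiviivviiviivviivviiviivviiv

Each term (from the third on) is the two preceding terms concatenated in order: term 3 = ii·v = iiv.
The next term joins viiviivviiv and iivviivviiviivviiv.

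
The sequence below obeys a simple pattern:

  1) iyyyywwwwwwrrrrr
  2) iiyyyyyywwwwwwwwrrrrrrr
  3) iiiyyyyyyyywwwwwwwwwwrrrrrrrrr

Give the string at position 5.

iiiiiyyyyyyyyyyyywwwwwwwwwwwwwwrrrrrrrrrrrrr

Term n consists of n-1 i's, followed by 2n y's, followed by 2n+2 w's, followed by 2n+1 r's, where the shown terms are n = 2, 3, 4.
Setting n = 6 gives 5, 12, 14, 13 characters in each block.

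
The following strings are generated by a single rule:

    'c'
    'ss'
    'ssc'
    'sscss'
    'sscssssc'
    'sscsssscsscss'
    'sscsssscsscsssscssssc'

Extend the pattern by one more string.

sscsssscsscsssscsssscsscsssscsscss

This is a Fibonacci-style word recurrence s(k) = s(k−1)·s(k−2): e.g. ss·c = ssc.
So term 8 is sscsssscsscsssscssssc·sscsssscsscss.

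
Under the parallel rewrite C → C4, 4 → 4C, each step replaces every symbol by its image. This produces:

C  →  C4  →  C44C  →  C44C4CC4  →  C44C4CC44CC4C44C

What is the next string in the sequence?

Rewriting the 16 symbols of C44C4CC44CC4C44C one by one yields C4 4C 4C C4 4C C4 C4 4C 4C C4 C4 4C C4 4C 4C C4; concatenated:

C44C4CC44CC4C44C4CC4C44CC44C4CC4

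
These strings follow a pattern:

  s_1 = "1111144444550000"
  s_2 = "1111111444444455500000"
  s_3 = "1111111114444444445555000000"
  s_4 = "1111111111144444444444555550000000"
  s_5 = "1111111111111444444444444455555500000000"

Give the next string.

1111111111111114444444444444445555555000000000

The n-th term is 2n+1 1's then 2n+1 4's then n 5's then n+2 0's, where the shown terms are n = 2, 3, 4, 5, 6.
At n = 7 the blocks have lengths 15, 15, 7, 9.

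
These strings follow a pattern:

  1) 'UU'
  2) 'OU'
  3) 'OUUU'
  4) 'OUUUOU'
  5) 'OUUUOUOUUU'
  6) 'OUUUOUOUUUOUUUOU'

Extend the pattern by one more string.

Each term (from the third on) is the previous term followed by the one before it: term 3 = OU·UU = OUUU.
So term 7 is OUUUOUOUUUOUUUOU·OUUUOUOUUU.

OUUUOUOUUUOUUUOUOUUUOUOUUU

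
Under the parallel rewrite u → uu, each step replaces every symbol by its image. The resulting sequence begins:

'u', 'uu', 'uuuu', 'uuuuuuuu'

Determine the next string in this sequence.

uuuuuuuuuuuuuuuu

Expanding uuuuuuuu: u→uu, u→uu, u→uu, u→uu, u→uu, u→uu, u→uu, u→uu. Concatenated: uu uu uu uu uu uu uu uu.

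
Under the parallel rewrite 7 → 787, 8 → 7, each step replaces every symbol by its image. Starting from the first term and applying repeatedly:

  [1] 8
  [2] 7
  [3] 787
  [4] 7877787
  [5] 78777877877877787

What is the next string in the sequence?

Applying the rule to each of the 17 symbols of 78777877877877787 gives the pieces 787 7 787 787 787 7 787 787 7 787 787 7 787 787 787 7 787, which concatenate to the answer.

78777877877877787787778778777877877877787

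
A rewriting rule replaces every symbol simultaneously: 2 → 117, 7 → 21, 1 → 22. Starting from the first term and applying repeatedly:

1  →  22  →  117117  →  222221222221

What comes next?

1171171171171172211711711711711722

Apply φ to 222221222221 symbol by symbol: 2→117, 2→117, 2→117, 2→117, 2→117, 1→22, 2→117, 2→117, 2→117, 2→117, 2→117, 1→22; joined: 117 117 117 117 117 22 117 117 117 117 117 22.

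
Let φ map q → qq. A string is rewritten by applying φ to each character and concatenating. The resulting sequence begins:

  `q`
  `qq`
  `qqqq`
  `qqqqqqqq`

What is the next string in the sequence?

Rewriting each symbol of qqqqqqqq: q→qq, q→qq, q→qq, q→qq, q→qq, q→qq, q→qq, q→qq, which concatenates to qq qq qq qq qq qq qq qq.

qqqqqqqqqqqqqqqq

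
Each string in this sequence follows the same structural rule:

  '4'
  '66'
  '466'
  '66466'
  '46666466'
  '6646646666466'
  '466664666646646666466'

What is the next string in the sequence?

From term 3 onward, concatenate the second-to-last term with the last: 4·66 = 466, 66·466 = 66466, …
The next term joins 6646646666466 and 466664666646646666466.

6646646666466466664666646646666466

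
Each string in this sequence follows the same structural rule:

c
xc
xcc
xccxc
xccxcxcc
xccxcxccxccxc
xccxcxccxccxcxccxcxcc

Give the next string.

xccxcxccxccxcxccxcxccxccxcxccxccxc

From term 3 onward, concatenate the last term with the second-to-last: xc·c = xcc, xcc·xc = xccxc, …
The next term joins xccxcxccxccxcxccxcxcc and xccxcxccxccxc.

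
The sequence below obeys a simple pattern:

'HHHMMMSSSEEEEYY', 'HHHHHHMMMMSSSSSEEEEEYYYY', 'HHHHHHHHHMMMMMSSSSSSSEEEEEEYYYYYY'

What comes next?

HHHHHHHHHHHHMMMMMMSSSSSSSSSEEEEEEEYYYYYYYY

Term n consists of 3n H's, followed by n+2 M's, followed by 2n+1 S's, followed by n+3 E's, followed by 2n Y's (n = 1, 2, …).
Setting n = 4 gives 12, 6, 9, 7, 8 characters in each block.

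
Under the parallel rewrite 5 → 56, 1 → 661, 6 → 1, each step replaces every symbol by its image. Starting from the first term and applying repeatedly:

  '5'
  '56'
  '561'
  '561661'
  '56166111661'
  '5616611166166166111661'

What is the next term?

Applying the rule to each of the 22 symbols of 5616611166166166111661 gives the pieces 56 1 661 1 1 661 661 661 1 1 661 1 1 661 1 1 661 661 661 1 1 661, which concatenate to the answer.

5616611166166166111661116611166166166111661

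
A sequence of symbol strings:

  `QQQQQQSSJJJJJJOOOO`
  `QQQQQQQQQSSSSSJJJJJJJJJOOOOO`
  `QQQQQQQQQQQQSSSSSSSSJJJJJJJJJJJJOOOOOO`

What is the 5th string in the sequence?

Each string has the form Q^{3n+3} S^{3n-1} J^{3n+3} O^{n+3} (n = 1, 2, …).
Setting n = 5 gives 18, 14, 18, 8 characters in each block.

QQQQQQQQQQQQQQQQQQSSSSSSSSSSSSSSJJJJJJJJJJJJJJJJJJOOOOOOOO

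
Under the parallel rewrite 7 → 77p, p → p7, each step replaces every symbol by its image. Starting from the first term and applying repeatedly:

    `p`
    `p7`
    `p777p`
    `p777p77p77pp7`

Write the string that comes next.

Applying the rule to each of the 13 symbols of p777p77p77pp7 gives the pieces p7 77p 77p 77p p7 77p 77p p7 77p 77p p7 p7 77p, which concatenate to the answer.

p777p77p77pp777p77pp777p77pp7p777p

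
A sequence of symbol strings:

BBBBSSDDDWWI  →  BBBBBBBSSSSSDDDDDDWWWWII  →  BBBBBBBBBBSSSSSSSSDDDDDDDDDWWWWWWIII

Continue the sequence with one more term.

BBBBBBBBBBBBBSSSSSSSSSSSDDDDDDDDDDDDWWWWWWWWIIII

Term n consists of 3n+1 B's, followed by 3n-1 S's, followed by 3n D's, followed by 2n W's, followed by n I's (n = 1, 2, …).
At n = 4 the blocks have lengths 13, 11, 12, 8, 4.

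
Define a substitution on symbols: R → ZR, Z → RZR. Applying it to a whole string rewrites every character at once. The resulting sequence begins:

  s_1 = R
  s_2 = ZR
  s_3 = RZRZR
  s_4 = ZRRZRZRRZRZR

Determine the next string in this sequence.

Rewriting each symbol of ZRRZRZRRZRZR: Z→RZR, R→ZR, R→ZR, Z→RZR, R→ZR, Z→RZR, R→ZR, R→ZR, Z→RZR, R→ZR, Z→RZR, R→ZR, which concatenates to RZR ZR ZR RZR ZR RZR ZR ZR RZR ZR RZR ZR.

RZRZRZRRZRZRRZRZRZRRZRZRRZRZR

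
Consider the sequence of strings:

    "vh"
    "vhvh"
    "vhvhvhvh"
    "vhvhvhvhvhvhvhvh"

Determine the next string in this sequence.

Every step duplicates the string.
Doubling vhvhvhvhvhvhvhvh:

vhvhvhvhvhvhvhvhvhvhvhvhvhvhvhvh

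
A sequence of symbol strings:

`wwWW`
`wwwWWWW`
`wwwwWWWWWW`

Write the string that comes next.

wwwwwWWWWWWWW

Reading off run lengths: w runs 2, 3, 4; W runs 2, 4, 6 — each is linear in n (n = 1, 2, …).
Setting n = 4 gives 5, 8 characters in each block.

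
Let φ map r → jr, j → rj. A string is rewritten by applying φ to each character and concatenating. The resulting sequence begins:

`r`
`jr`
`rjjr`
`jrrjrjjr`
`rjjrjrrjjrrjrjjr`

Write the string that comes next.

jrrjrjjrrjjrjrrjrjjrjrrjjrrjrjjr

Replace each of the 16 characters of rjjrjrrjjrrjrjjr in place — jr rj rj jr rj jr jr rj rj jr jr rj jr rj rj jr — and concatenate.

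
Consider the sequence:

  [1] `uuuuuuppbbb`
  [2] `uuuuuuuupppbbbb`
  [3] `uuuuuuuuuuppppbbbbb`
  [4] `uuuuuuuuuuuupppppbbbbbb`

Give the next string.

Each string has the form u^{2n} p^{n-1} b^{n}, where the shown terms are n = 3, 4, 5, 6.
At n = 7 the blocks have lengths 14, 6, 7.

uuuuuuuuuuuuuuppppppbbbbbbb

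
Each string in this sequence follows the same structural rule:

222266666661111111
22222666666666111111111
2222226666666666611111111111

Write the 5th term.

The n-th term is n+1 2's then 2n+1 6's then 2n+1 1's, where the shown terms are n = 3, 4, 5.
For term 5, n = 7, so the run lengths are 8, 15, 15.

22222222666666666666666111111111111111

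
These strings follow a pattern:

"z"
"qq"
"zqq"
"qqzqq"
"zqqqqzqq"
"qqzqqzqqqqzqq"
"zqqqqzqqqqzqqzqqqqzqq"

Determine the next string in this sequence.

qqzqqzqqqqzqqzqqqqzqqqqzqqzqqqqzqq

Each term (from the third on) is the two preceding terms concatenated in order: term 3 = z·qq = zqq.
So term 8 is qqzqqzqqqqzqq·zqqqqzqqqqzqqzqqqqzqq.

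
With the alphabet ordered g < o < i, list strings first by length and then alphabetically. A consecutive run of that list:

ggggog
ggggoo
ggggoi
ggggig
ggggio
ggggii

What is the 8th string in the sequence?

Advancing 2 positions from ggggii through ggggii → gggogg reaches term 8.

gggogo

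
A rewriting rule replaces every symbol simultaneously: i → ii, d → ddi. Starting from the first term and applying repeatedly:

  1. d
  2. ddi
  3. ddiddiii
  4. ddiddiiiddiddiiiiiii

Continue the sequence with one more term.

ddiddiiiddiddiiiiiiiddiddiiiddiddiiiiiiiiiiiiiii

Applying the rule to each of the 20 symbols of ddiddiiiddiddiiiiiii gives the pieces ddi ddi ii ddi ddi ii ii ii ddi ddi ii ddi ddi ii ii ii ii ii ii ii, which concatenate to the answer.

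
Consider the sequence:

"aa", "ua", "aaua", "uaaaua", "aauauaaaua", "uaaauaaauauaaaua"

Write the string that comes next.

aauauaaauauaaauaaauauaaaua

This is a Fibonacci-style word recurrence s(k) = s(k−2)·s(k−1): e.g. aa·ua = aaua.
Continuing: aauauaaaua · uaaauaaauauaaaua gives term 7.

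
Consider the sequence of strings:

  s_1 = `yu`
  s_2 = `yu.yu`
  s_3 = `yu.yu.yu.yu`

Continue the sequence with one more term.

s(k+1) = s(k)·.·s(k) — each term doubles the last with '.' between the halves.
Doubling yu.yu.yu.yu with '.' between the halves:

yu.yu.yu.yu.yu.yu.yu.yu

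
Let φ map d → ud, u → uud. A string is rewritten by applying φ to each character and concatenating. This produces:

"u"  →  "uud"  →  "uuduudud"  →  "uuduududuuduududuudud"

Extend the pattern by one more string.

uuduududuuduududuududuuduududuuduududuududuuduududuudud

φ(uuduududuuduududuudud) expands symbol-by-symbol to uud uud ud uud uud ud uud ud uud uud ud uud uud ud uud ud uud uud ud uud ud; joining the 21 pieces gives the next term.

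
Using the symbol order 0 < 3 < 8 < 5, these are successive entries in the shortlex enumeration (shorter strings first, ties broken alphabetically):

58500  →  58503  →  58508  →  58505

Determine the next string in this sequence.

Treat 58505 as a base-4 numeral over the given alphabet and add one, carrying through any trailing 5's.

58530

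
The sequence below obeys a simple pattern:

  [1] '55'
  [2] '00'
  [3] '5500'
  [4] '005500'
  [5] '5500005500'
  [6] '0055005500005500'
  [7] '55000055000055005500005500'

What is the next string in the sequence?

005500550000550055000055000055005500005500

This is a Fibonacci-style word recurrence s(k) = s(k−2)·s(k−1): e.g. 55·00 = 5500.
The next term joins 0055005500005500 and 55000055000055005500005500.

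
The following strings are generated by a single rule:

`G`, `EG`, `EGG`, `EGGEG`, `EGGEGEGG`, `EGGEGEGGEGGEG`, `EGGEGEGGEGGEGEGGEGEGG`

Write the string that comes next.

EGGEGEGGEGGEGEGGEGEGGEGGEGEGGEGGEG

From term 3 onward, concatenate the last term with the second-to-last: EG·G = EGG, EGG·EG = EGGEG, …
The next term joins EGGEGEGGEGGEGEGGEGEGG and EGGEGEGGEGGEG.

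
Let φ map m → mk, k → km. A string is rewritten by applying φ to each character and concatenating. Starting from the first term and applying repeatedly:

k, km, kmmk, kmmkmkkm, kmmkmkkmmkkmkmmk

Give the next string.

φ(kmmkmkkmmkkmkmmk) expands symbol-by-symbol to km mk mk km mk km km mk mk km km mk km mk mk km; joining the 16 pieces gives the next term.

kmmkmkkmmkkmkmmkmkkmkmmkkmmkmkkm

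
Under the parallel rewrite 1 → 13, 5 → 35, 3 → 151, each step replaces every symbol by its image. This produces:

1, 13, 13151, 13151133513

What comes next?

Rewriting each symbol of 13151133513: 1→13, 3→151, 1→13, 5→35, 1→13, 1→13, 3→151, 3→151, 5→35, 1→13, 3→151, which concatenates to 13 151 13 35 13 13 151 151 35 13 151.

13151133513131511513513151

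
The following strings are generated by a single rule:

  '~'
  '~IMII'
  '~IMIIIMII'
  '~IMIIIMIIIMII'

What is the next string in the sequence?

~IMIIIMIIIMIIIMII

Each term is the previous one with IMII appended.
So the next term is ~IMIIIMIIIMII·IMII.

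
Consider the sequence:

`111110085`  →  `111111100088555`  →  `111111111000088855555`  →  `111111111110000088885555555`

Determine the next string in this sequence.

Each string has the form 1^{2n+3} 0^{n+1} 8^{n} 5^{2n-1} (n = 1, 2, …).
For the next term, n = 5, so the run lengths are 13, 6, 5, 9.

111111111111100000088888555555555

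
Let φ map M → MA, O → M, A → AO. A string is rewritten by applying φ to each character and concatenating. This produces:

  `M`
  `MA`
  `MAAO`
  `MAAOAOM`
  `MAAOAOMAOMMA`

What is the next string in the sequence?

MAAOAOMAOMMAAOMMAMAAO

Rewriting each symbol of MAAOAOMAOMMA: M→MA, A→AO, A→AO, O→M, A→AO, O→M, M→MA, A→AO, O→M, M→MA, M→MA, A→AO, which concatenates to MA AO AO M AO M MA AO M MA MA AO.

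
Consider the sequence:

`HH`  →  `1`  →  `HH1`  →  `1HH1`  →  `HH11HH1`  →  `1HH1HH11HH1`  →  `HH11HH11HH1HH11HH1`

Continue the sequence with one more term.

1HH1HH11HH1HH11HH11HH1HH11HH1

Each term (from the third on) is the two preceding terms concatenated in order: term 3 = HH·1 = HH1.
Continuing: 1HH1HH11HH1 · HH11HH11HH1HH11HH1 gives term 8.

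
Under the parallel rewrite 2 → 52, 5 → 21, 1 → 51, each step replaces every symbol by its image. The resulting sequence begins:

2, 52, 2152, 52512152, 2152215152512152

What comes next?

Replace each of the 16 characters of 2152215152512152 in place — 52 51 21 52 52 51 21 51 21 52 21 51 52 51 21 52 — and concatenate.

52512152525121512152215152512152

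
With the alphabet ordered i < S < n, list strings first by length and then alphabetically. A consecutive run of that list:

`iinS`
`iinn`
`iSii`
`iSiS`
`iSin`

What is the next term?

iSSi

Find the rightmost character of iSin below n, bump it to the next letter, and reset everything to its right to i.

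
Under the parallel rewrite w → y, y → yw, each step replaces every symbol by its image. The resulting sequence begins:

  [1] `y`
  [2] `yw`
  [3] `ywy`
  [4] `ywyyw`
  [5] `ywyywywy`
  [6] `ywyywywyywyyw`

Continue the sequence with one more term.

Replace each of the 13 characters of ywyywywyywyyw in place — yw y yw yw y yw y yw yw y yw yw y — and concatenate.

ywyywywyywyywywyywywy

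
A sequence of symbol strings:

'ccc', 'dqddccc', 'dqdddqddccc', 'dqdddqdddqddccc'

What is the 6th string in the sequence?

Every step adds dqdd at the front: s(k+1) = dqdd·s(k).
From dqdddqdddqddccc, 2 further steps: dqdddqdddqddccc → dqdddqdddqdddqddccc → (answer).

dqdddqdddqdddqdddqddccc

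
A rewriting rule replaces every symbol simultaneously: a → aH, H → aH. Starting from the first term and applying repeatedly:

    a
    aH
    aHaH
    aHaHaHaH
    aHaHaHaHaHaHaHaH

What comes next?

aHaHaHaHaHaHaHaHaHaHaHaHaHaHaHaH

Replace each of the 16 characters of aHaHaHaHaHaHaHaH in place — aH aH aH aH aH aH aH aH aH aH aH aH aH aH aH aH — and concatenate.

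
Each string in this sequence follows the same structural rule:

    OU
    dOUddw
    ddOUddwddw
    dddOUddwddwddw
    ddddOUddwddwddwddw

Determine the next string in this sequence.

s(k+1) = d·s(k)·ddw, so each term gains d as a prefix and ddw as a suffix.
Applying this once more to ddddOUddwddwddwddw:

dddddOUddwddwddwddwddw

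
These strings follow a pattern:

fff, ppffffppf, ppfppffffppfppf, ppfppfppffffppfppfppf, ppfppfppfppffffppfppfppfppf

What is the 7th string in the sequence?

ppfppfppfppfppfppffffppfppfppfppfppfppf

s(k+1) = ppf·s(k)·ppf, so each term gains ppf as a prefix and ppf as a suffix.
From ppfppfppfppffffppfppfppfppf, 2 further steps: ppfppfppfppffffppfppfppfppf → ppfppfppfppfppffffppfppfppfppfppf → (answer).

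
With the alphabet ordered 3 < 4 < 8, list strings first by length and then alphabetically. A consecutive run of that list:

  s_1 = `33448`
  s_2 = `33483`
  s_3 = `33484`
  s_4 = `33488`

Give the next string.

Treat 33488 as a base-3 numeral over the given alphabet and add one, carrying through any trailing 8's.

33833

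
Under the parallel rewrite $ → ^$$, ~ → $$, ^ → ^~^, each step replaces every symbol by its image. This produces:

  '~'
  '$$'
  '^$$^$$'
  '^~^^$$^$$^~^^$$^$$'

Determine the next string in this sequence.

^~^$$^~^^~^^$$^$$^~^^$$^$$^~^$$^~^^~^^$$^$$^~^^$$^$$

Applying the rule to each of the 18 symbols of ^~^^$$^$$^~^^$$^$$ gives the pieces ^~^ $$ ^~^ ^~^ ^$$ ^$$ ^~^ ^$$ ^$$ ^~^ $$ ^~^ ^~^ ^$$ ^$$ ^~^ ^$$ ^$$, which concatenate to the answer.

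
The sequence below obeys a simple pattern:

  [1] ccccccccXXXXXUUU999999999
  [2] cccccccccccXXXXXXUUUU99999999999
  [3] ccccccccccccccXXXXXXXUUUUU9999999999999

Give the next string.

cccccccccccccccccXXXXXXXXUUUUUU999999999999999

Each string has the form c^{3n-1} X^{n+2} U^{n} 9^{2n+3}, where the shown terms are n = 3, 4, 5.
Setting n = 6 gives 17, 8, 6, 15 characters in each block.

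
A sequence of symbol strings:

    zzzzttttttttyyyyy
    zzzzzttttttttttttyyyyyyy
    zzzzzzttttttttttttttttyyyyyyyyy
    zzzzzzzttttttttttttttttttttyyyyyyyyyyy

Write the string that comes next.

Each string has the form z^{n+2} t^{4n} y^{2n+1}, where the shown terms are n = 2, 3, 4, 5.
For the next term, n = 6, so the run lengths are 8, 24, 13.

zzzzzzzzttttttttttttttttttttttttyyyyyyyyyyyyy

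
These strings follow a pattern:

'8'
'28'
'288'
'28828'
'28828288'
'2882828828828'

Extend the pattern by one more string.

From term 3 onward, concatenate the last term with the second-to-last: 28·8 = 288, 288·28 = 28828, …
So term 7 is 2882828828828·28828288.

288282882882828828288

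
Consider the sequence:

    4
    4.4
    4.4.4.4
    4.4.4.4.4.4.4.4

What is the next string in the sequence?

Each string is two copies of the previous one joined by '.'.
One more doubling of 4.4.4.4.4.4.4.4 gives the answer.

4.4.4.4.4.4.4.4.4.4.4.4.4.4.4.4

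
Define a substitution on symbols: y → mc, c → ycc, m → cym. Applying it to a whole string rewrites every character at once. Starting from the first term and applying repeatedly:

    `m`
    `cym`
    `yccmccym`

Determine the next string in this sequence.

mcyccycccymyccyccmccym

Apply φ to yccmccym symbol by symbol: y→mc, c→ycc, c→ycc, m→cym, c→ycc, c→ycc, y→mc, m→cym; joined: mc ycc ycc cym ycc ycc mc cym.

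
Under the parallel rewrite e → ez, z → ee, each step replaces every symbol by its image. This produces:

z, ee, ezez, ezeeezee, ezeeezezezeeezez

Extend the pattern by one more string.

ezeeezezezeeezeeezeeezezezeeezee

Replace each of the 16 characters of ezeeezezezeeezez in place — ez ee ez ez ez ee ez ee ez ee ez ez ez ee ez ee — and concatenate.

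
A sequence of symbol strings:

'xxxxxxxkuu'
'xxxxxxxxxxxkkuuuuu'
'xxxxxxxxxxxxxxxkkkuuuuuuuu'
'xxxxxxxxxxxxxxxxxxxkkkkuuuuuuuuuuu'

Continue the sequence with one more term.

xxxxxxxxxxxxxxxxxxxxxxxkkkkkuuuuuuuuuuuuuu

Each string has the form x^{4n+3} k^{n} u^{3n-1} (n = 1, 2, …).
For the next term, n = 5, so the run lengths are 23, 5, 14.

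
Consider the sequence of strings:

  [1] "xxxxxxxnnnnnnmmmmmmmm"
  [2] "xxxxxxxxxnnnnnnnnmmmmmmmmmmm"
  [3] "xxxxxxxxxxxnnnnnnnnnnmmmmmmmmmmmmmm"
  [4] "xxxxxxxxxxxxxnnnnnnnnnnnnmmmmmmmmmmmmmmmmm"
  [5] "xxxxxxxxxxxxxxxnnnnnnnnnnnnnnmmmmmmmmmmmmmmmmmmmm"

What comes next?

xxxxxxxxxxxxxxxxxnnnnnnnnnnnnnnnnmmmmmmmmmmmmmmmmmmmmmmm

Term n consists of 2n+1 x's, followed by 2n n's, followed by 3n-1 m's, where the shown terms are n = 3, 4, 5, 6, 7.
Setting n = 8 gives 17, 16, 23 characters in each block.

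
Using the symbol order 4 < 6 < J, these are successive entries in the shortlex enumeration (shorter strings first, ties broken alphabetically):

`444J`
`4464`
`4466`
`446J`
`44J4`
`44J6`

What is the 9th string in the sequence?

Stepping forward 3 times from 44J6: 44J6 → 44JJ → 4644, then the target.

4646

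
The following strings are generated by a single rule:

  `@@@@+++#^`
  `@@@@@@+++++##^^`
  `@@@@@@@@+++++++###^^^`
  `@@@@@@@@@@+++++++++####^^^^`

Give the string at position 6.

Each string has the form @^{2n+2} +^{2n+1} #^{n} ^^{n} (n = 1, 2, …).
At n = 6 the blocks have lengths 14, 13, 6, 6.

@@@@@@@@@@@@@@+++++++++++++######^^^^^^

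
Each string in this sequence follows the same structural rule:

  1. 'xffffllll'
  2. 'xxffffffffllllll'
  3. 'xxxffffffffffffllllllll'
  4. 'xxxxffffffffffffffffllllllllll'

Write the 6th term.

xxxxxxffffffffffffffffffffffffllllllllllllll

Term n consists of n x's, followed by 4n f's, followed by 2n+2 l's (n = 1, 2, …).
Setting n = 6 gives 6, 24, 14 characters in each block.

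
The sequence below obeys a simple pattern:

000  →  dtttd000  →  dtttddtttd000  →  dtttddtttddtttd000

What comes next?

The strings grow by a fixed prefix dtttd each time.
Applying this once more to dtttddtttddtttd000:

dtttddtttddtttddtttd000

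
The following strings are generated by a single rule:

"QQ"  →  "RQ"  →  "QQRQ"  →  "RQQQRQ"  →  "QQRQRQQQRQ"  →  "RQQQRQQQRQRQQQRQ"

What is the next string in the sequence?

This is a Fibonacci-style word recurrence s(k) = s(k−2)·s(k−1): e.g. QQ·RQ = QQRQ.
So term 7 is QQRQRQQQRQ·RQQQRQQQRQRQQQRQ.

QQRQRQQQRQRQQQRQQQRQRQQQRQ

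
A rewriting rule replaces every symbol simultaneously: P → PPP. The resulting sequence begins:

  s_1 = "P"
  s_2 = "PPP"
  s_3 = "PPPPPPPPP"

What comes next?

Apply φ to PPPPPPPPP symbol by symbol: P→PPP, P→PPP, P→PPP, P→PPP, P→PPP, P→PPP, P→PPP, P→PPP, P→PPP; joined: PPP PPP PPP PPP PPP PPP PPP PPP PPP.

PPPPPPPPPPPPPPPPPPPPPPPPPPP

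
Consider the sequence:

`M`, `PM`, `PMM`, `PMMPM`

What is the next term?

Each term (from the third on) is the previous term followed by the one before it: term 3 = PM·M = PMM.
The next term joins PMMPM and PMM.

PMMPMPMM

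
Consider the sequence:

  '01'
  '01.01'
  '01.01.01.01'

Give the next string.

01.01.01.01.01.01.01.01

Every step duplicates the string with '.' between the halves.
So the next term is two copies of 01.01.01.01 with '.' between the halves.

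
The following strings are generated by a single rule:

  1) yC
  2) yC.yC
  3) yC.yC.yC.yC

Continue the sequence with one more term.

s(k+1) = s(k)·.·s(k) — each term doubles the last with '.' between the halves.
So the next term is two copies of yC.yC.yC.yC with '.' between the halves.

yC.yC.yC.yC.yC.yC.yC.yC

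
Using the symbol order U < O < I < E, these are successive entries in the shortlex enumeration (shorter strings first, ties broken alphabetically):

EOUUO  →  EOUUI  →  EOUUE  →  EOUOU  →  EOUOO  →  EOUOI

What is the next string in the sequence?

Treat EOUOI as a base-4 numeral over the given alphabet and add one, carrying through any trailing E's.

EOUOE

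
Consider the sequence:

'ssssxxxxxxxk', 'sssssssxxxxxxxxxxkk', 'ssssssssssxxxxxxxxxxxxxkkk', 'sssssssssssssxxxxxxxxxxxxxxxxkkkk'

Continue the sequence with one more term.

ssssssssssssssssxxxxxxxxxxxxxxxxxxxkkkkk

Reading off run lengths: s runs 4, 7, 10, 13; x runs 7, 10, 13, 16; k runs 1, 2, 3, 4 — each is linear in n, where the shown terms are n = 2, 3, 4, 5.
At n = 6 the blocks have lengths 16, 19, 5.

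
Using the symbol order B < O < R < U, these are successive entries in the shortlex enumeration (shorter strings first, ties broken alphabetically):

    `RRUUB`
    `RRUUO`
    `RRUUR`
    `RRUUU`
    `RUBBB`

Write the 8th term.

RUBBU

Continuing the enumeration 3 steps past RUBBB: RUBBB → RUBBO → RUBBR → (answer).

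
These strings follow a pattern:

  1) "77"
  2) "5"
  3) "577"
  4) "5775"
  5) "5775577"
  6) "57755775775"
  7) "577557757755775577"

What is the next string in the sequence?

57755775775577557757755775775

Each term (from the third on) is the previous term followed by the one before it: term 3 = 5·77 = 577.
The next term joins 577557757755775577 and 57755775775.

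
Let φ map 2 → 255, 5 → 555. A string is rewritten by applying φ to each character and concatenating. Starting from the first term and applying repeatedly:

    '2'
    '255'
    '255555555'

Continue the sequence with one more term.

Expanding 255555555: 2→255, 5→555, 5→555, 5→555, 5→555, 5→555, 5→555, 5→555, 5→555. Concatenated: 255 555 555 555 555 555 555 555 555.

255555555555555555555555555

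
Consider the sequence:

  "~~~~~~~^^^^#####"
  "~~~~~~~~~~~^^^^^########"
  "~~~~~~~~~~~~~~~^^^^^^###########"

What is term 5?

~~~~~~~~~~~~~~~~~~~~~~~^^^^^^^^#################

The n-th term is 4n-1 ~'s then n+2 ^'s then 3n-1 #'s, where the shown terms are n = 2, 3, 4.
For term 5, n = 6, so the run lengths are 23, 8, 17.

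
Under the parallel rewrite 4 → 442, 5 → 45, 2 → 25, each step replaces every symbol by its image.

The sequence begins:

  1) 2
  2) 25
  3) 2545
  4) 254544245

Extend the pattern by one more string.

Rewriting each symbol of 254544245: 2→25, 5→45, 4→442, 5→45, 4→442, 4→442, 2→25, 4→442, 5→45, which concatenates to 25 45 442 45 442 442 25 442 45.

2545442454424422544245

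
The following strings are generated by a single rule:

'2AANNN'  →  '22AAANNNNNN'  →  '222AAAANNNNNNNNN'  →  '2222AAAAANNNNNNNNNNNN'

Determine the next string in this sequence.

Term n consists of n 2's, followed by n+1 A's, followed by 3n N's (n = 1, 2, …).
For the next term, n = 5, so the run lengths are 5, 6, 15.

22222AAAAAANNNNNNNNNNNNNNN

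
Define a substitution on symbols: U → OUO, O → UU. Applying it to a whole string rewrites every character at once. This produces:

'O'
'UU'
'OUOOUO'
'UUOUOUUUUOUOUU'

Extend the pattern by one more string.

OUOOUOUUOUOUUOUOOUOOUOOUOUUOUOUUOUOOUO

φ(UUOUOUUUUOUOUU) expands symbol-by-symbol to OUO OUO UU OUO UU OUO OUO OUO OUO UU OUO UU OUO OUO; joining the 14 pieces gives the next term.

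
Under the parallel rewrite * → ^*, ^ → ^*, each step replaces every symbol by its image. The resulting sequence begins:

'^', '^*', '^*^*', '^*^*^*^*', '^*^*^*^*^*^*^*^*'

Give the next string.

^*^*^*^*^*^*^*^*^*^*^*^*^*^*^*^*

φ(^*^*^*^*^*^*^*^*) expands symbol-by-symbol to ^* ^* ^* ^* ^* ^* ^* ^* ^* ^* ^* ^* ^* ^* ^* ^*; joining the 16 pieces gives the next term.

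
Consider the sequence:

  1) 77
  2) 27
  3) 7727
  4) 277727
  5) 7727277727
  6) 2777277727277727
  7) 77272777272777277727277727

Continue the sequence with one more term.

This is a Fibonacci-style word recurrence s(k) = s(k−2)·s(k−1): e.g. 77·27 = 7727.
So term 8 is 2777277727277727·77272777272777277727277727.

277727772727772777272777272777277727277727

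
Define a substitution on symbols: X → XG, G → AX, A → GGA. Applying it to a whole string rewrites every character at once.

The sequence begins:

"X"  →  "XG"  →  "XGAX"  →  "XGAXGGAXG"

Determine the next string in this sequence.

XGAXGGAXGAXAXGGAXGAX

Apply φ to XGAXGGAXG symbol by symbol: X→XG, G→AX, A→GGA, X→XG, G→AX, G→AX, A→GGA, X→XG, G→AX; joined: XG AX GGA XG AX AX GGA XG AX.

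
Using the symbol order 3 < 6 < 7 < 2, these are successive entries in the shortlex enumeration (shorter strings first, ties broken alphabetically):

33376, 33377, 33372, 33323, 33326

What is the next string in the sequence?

33327

Treat 33326 as a base-4 numeral over the given alphabet and add one, carrying through any trailing 2's.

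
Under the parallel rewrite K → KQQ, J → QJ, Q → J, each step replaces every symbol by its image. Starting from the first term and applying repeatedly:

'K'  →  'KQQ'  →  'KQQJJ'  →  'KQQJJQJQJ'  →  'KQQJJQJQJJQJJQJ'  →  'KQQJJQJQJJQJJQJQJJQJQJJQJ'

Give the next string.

Rewriting the 25 symbols of KQQJJQJQJJQJJQJQJJQJQJJQJ one by one yields KQQ J J QJ QJ J QJ J QJ QJ J QJ QJ J QJ J QJ QJ J QJ J QJ QJ J QJ; concatenated:

KQQJJQJQJJQJJQJQJJQJQJJQJJQJQJJQJJQJQJJQJ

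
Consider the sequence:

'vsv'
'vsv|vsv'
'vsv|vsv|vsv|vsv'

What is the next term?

Each string is two copies of the previous one joined by '|'.
One more doubling of vsv|vsv|vsv|vsv gives the answer.

vsv|vsv|vsv|vsv|vsv|vsv|vsv|vsv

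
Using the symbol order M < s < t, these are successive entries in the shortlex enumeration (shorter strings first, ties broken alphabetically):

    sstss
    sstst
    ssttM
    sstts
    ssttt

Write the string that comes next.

stMMM

The successor of ssttt increments the rightmost position that isn't already t and resets every position after it to M.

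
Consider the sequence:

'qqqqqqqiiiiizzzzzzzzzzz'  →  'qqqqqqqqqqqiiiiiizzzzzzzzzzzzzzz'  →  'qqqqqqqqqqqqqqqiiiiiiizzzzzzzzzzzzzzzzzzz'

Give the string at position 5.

qqqqqqqqqqqqqqqqqqqqqqqiiiiiiiiizzzzzzzzzzzzzzzzzzzzzzzzzzz

Term n consists of 4n-1 q's, followed by n+3 i's, followed by 4n+3 z's, where the shown terms are n = 2, 3, 4.
For term 5, n = 6, so the run lengths are 23, 9, 27.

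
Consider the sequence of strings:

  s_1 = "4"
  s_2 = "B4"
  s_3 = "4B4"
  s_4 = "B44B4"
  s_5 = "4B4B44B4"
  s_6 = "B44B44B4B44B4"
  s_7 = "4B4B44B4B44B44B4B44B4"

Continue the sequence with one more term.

B44B44B4B44B44B4B44B4B44B44B4B44B4

This is a Fibonacci-style word recurrence s(k) = s(k−2)·s(k−1): e.g. 4·B4 = 4B4.
Continuing: B44B44B4B44B4 · 4B4B44B4B44B44B4B44B4 gives term 8.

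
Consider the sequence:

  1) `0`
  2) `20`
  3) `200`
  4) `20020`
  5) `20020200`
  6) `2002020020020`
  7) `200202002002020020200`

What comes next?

2002020020020200202002002020020020

From term 3 onward, concatenate the last term with the second-to-last: 20·0 = 200, 200·20 = 20020, …
The next term joins 200202002002020020200 and 2002020020020.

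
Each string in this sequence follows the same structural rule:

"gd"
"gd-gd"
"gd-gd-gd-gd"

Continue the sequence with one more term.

Every step duplicates the string with '-' between the halves.
Doubling gd-gd-gd-gd with '-' between the halves:

gd-gd-gd-gd-gd-gd-gd-gd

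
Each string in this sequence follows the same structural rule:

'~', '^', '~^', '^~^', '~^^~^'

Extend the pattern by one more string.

^~^~^^~^

From term 3 onward, concatenate the second-to-last term with the last: ~·^ = ~^, ^·~^ = ^~^, …
So term 6 is ^~^·~^^~^.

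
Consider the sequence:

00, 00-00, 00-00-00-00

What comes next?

Every step duplicates the string with '-' between the halves.
So the next term is two copies of 00-00-00-00 with '-' between the halves.

00-00-00-00-00-00-00-00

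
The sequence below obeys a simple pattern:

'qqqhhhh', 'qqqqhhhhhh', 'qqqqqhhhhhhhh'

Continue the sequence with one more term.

Reading off run lengths: q runs 3, 4, 5; h runs 4, 6, 8 — each is linear in n, where the shown terms are n = 2, 3, 4.
At n = 5 the blocks have lengths 6, 10.

qqqqqqhhhhhhhhhh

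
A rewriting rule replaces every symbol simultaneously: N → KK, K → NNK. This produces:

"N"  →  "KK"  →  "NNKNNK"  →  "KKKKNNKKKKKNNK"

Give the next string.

Applying the rule to each of the 14 symbols of KKKKNNKKKKKNNK gives the pieces NNK NNK NNK NNK KK KK NNK NNK NNK NNK NNK KK KK NNK, which concatenate to the answer.

NNKNNKNNKNNKKKKKNNKNNKNNKNNKNNKKKKKNNK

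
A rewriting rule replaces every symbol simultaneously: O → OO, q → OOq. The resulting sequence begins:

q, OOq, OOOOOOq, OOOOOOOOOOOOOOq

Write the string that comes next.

OOOOOOOOOOOOOOOOOOOOOOOOOOOOOOq

Replace each of the 15 characters of OOOOOOOOOOOOOOq in place — OO OO OO OO OO OO OO OO OO OO OO OO OO OO OOq — and concatenate.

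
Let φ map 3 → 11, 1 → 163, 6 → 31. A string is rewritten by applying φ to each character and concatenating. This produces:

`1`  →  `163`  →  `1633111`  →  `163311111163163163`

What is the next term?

163311111163163163163163163311116331111633111

Replace each of the 18 characters of 163311111163163163 in place — 163 31 11 11 163 163 163 163 163 163 31 11 163 31 11 163 31 11 — and concatenate.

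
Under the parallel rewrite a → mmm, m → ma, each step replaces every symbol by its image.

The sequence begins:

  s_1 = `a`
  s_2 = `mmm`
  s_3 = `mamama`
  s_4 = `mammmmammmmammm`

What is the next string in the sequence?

Replace each of the 15 characters of mammmmammmmammm in place — ma mmm ma ma ma ma mmm ma ma ma ma mmm ma ma ma — and concatenate.

mammmmamamamammmmamamamammmmamama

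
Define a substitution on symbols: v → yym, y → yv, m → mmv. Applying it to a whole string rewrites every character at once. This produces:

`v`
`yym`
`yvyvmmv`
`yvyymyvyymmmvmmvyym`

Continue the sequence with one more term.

Applying the rule to each of the 19 symbols of yvyymyvyymmmvmmvyym gives the pieces yv yym yv yv mmv yv yym yv yv mmv mmv mmv yym mmv mmv yym yv yv mmv, which concatenate to the answer.

yvyymyvyvmmvyvyymyvyvmmvmmvmmvyymmmvmmvyymyvyvmmv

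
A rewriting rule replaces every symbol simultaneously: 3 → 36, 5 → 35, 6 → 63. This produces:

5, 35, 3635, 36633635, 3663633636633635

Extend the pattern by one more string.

36636336633636633663633636633635

φ(3663633636633635) expands symbol-by-symbol to 36 63 63 36 63 36 36 63 36 63 63 36 36 63 36 35; joining the 16 pieces gives the next term.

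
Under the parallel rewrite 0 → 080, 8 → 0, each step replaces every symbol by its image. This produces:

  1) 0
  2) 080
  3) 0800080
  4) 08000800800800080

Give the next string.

Replace each of the 17 characters of 08000800800800080 in place — 080 0 080 080 080 0 080 080 0 080 080 0 080 080 080 0 080 — and concatenate.

08000800800800080080008008000800800800080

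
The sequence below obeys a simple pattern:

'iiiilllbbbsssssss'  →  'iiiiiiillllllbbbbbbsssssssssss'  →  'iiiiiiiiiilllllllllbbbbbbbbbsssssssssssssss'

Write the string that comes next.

iiiiiiiiiiiiillllllllllllbbbbbbbbbbbbsssssssssssssssssss

Reading off run lengths: i runs 4, 7, 10; l runs 3, 6, 9; b runs 3, 6, 9; s runs 7, 11, 15 — each is linear in n (n = 1, 2, …).
Setting n = 4 gives 13, 12, 12, 19 characters in each block.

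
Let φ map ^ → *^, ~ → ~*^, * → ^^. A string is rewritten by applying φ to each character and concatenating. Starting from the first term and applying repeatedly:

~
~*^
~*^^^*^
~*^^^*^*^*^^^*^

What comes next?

~*^^^*^*^*^^^*^^^*^^^*^*^*^^^*^

Replace each of the 15 characters of ~*^^^*^*^*^^^*^ in place — ~*^ ^^ *^ *^ *^ ^^ *^ ^^ *^ ^^ *^ *^ *^ ^^ *^ — and concatenate.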